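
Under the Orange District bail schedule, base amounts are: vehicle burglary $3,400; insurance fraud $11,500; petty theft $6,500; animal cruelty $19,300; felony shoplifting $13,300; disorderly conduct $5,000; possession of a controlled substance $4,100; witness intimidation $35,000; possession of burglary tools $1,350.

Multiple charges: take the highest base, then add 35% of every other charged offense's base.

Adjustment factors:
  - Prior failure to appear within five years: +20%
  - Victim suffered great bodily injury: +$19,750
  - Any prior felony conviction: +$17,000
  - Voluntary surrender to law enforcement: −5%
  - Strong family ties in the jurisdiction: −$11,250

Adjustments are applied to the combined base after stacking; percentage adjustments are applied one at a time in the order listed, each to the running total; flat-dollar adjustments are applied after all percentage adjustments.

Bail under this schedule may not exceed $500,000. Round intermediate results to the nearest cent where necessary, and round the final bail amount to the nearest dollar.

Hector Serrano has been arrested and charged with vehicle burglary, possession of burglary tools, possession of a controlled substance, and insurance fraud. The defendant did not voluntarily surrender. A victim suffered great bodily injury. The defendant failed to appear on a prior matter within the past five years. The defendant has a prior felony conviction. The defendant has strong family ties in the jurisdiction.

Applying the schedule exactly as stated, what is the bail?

$43,017

Base amounts from the schedule: vehicle burglary $3,400; possession of burglary tools $1,350; possession of a controlled substance $4,100; insurance fraud $11,500.
Stacking rule: highest base plus 35% of each additional charge. Highest is insurance fraud at $11,500. Additional: $3,400 × 35% = $1,190; $1,350 × 35% = $472.50; $4,100 × 35% = $1,435. Combined base = $11,500 + $3,097.50 = $14,597.50.
Prior failure to appear within five years (+20%): $14,597.50 × 1.2 = $17,517.
Victim suffered great bodily injury (+$19,750 flat): $17,517 + $19,750 = $37,267.
Any prior felony conviction (+$17,000 flat): $37,267 + $17,000 = $54,267.
Strong family ties in the jurisdiction (−$11,250 flat): $54,267 − $11,250 = $43,017.
$43,017 is within the $500,000 maximum.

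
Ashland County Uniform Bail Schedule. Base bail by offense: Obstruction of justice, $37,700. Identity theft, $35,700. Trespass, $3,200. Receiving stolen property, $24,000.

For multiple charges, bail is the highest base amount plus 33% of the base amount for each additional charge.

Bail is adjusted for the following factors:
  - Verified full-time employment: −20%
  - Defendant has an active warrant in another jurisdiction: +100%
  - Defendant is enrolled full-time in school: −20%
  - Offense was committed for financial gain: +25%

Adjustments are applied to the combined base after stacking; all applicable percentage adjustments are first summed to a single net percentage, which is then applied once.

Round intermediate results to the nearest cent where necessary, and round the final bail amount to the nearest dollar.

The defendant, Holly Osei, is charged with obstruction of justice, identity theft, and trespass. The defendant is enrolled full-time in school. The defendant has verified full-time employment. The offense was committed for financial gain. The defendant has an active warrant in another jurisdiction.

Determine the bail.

Base amounts from the schedule: obstruction of justice $37,700; identity theft $35,700; trespass $3,200.
Stacking rule: highest base plus 33% of each additional charge. Highest is obstruction of justice at $37,700. Additional: $35,700 × 33% = $11,781; $3,200 × 33% = $1,056. Combined base = $37,700 + $12,837 = $50,537.
Net percentage adjustment: −20% +100% −20% +25% = +85%. $50,537 × 1.85 = $93,493.45.
Rounded to the nearest dollar: $93,493.

$93,493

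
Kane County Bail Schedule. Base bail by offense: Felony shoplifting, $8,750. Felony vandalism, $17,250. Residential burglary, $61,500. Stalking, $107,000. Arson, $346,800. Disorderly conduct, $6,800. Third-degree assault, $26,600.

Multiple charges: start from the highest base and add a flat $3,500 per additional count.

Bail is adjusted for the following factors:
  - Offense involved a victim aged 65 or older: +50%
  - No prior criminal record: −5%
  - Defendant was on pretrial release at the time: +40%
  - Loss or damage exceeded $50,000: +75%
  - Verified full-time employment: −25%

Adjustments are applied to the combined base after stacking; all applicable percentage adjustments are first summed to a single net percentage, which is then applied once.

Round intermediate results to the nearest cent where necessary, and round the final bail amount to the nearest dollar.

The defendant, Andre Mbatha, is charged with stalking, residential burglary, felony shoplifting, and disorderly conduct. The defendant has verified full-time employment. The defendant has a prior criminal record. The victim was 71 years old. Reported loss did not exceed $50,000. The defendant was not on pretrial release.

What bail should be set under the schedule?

$146,875

Base amounts from the schedule: stalking $107,000; residential burglary $61,500; felony shoplifting $8,750; disorderly conduct $6,800.
Stacking rule: highest base plus $3,500 per additional charge. Highest is stalking at $107,000; 3 additional charges → +$10,500. Combined base = $117,500.
Net percentage adjustment: +50% −25% = +25%. $117,500 × 1.25 = $146,875.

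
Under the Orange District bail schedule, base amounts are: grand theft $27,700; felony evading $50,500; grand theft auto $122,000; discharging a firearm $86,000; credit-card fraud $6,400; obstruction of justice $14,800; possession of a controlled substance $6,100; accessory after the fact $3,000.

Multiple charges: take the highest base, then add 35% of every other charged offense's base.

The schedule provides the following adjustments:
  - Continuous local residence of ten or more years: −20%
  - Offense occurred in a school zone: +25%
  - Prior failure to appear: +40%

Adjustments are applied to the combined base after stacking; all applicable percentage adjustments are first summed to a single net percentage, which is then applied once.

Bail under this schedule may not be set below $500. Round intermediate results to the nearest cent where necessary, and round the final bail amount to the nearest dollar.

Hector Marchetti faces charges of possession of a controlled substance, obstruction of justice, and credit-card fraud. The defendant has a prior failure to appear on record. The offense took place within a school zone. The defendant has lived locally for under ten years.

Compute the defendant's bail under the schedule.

Base amounts from the schedule: possession of a controlled substance $6,100; obstruction of justice $14,800; credit-card fraud $6,400.
Stacking rule: highest base plus 35% of each additional charge. Highest is obstruction of justice at $14,800. Additional: $6,100 × 35% = $2,135; $6,400 × 35% = $2,240. Combined base = $14,800 + $4,375 = $19,175.
Net percentage adjustment: +25% +40% = +65%. $19,175 × 1.65 = $31,638.75.
$31,638.75 is at or above the $500 minimum.
Rounded to the nearest dollar: $31,639.

$31,639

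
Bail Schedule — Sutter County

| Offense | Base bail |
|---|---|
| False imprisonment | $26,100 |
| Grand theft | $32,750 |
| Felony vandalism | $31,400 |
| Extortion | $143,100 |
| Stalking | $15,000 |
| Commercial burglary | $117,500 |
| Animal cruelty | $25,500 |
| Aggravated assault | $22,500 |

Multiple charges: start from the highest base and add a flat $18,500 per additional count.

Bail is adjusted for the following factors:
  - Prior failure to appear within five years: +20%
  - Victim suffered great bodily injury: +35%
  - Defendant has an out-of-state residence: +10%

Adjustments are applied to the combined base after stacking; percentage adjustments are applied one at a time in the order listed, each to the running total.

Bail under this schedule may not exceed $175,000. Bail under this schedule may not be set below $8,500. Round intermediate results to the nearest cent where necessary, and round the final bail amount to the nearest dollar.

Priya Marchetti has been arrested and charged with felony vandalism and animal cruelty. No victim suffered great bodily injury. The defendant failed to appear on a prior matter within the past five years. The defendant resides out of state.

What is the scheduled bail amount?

$65,868

Base amounts from the schedule: felony vandalism $31,400; animal cruelty $25,500.
Stacking rule: highest base plus $18,500 per additional charge. Highest is felony vandalism at $31,400; 1 additional charge → +$18,500. Combined base = $49,900.
Prior failure to appear within five years (+20%): $49,900 × 1.2 = $59,880.
Defendant has an out-of-state residence (+10%): $59,880 × 1.1 = $65,868.
$65,868 is within the $175,000 maximum.
$65,868 is at or above the $8,500 minimum.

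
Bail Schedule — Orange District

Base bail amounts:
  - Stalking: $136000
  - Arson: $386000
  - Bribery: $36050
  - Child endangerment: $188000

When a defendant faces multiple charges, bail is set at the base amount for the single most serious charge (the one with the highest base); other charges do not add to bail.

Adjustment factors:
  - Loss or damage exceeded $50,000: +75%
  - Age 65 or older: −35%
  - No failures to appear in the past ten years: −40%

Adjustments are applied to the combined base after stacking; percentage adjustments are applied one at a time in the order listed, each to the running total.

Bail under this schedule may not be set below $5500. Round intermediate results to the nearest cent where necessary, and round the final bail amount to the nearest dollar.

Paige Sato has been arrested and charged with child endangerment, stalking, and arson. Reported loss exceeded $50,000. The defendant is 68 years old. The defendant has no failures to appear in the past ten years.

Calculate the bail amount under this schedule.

$263445

Base amounts from the schedule: child endangerment $188000; stalking $136000; arson $386000.
Stacking rule: use the highest base only. Highest is arson at $386000. Combined base = $386000.
Loss or damage exceeded $50,000 (+75%): $386000 × 1.75 = $675500.
Age 65 or older (−35%): $675500 × 0.65 = $439075.
No failures to appear in the past ten years (−40%): $439075 × 0.6 = $263445.
$263445 is at or above the $5500 minimum.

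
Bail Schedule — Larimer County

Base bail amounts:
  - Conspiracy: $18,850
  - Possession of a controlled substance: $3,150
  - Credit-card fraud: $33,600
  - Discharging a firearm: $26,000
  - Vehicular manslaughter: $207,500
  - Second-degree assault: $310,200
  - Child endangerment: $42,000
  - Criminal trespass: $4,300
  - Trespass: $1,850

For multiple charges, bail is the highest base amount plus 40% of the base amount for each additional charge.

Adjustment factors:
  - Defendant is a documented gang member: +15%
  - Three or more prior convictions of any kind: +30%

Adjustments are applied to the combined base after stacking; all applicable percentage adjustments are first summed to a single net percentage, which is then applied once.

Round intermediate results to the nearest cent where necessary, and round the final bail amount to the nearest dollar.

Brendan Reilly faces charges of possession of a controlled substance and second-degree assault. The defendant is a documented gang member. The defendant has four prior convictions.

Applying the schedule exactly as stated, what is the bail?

Base amounts from the schedule: possession of a controlled substance $3,150; second-degree assault $310,200.
Stacking rule: highest base plus 40% of each additional charge. Highest is second-degree assault at $310,200. Additional: $3,150 × 40% = $1,260. Combined base = $310,200 + $1,260 = $311,460.
Net percentage adjustment: +15% +30% = +45%. $311,460 × 1.45 = $451,617.

$451,617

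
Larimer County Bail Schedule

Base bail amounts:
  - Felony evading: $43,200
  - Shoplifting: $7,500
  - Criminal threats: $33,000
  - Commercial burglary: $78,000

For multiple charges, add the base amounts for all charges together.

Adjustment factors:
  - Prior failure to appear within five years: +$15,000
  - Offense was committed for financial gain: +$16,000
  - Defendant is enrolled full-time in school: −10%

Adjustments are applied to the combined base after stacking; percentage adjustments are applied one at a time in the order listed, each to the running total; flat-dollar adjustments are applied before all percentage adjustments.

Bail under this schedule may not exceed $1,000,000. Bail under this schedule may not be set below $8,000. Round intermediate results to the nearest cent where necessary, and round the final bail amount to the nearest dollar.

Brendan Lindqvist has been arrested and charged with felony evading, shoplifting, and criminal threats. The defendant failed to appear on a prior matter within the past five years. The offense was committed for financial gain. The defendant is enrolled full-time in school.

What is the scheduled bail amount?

$103,230

Base amounts from the schedule: felony evading $43,200; shoplifting $7,500; criminal threats $33,000.
Stacking rule: sum of all bases. $43,200 + $7,500 + $33,000 = $83,700.
Prior failure to appear within five years (+$15,000 flat): $83,700 + $15,000 = $98,700.
Offense was committed for financial gain (+$16,000 flat): $98,700 + $16,000 = $114,700.
Defendant is enrolled full-time in school (−10%): $114,700 × 0.9 = $103,230.
$103,230 is within the $1,000,000 maximum.
$103,230 is at or above the $8,000 minimum.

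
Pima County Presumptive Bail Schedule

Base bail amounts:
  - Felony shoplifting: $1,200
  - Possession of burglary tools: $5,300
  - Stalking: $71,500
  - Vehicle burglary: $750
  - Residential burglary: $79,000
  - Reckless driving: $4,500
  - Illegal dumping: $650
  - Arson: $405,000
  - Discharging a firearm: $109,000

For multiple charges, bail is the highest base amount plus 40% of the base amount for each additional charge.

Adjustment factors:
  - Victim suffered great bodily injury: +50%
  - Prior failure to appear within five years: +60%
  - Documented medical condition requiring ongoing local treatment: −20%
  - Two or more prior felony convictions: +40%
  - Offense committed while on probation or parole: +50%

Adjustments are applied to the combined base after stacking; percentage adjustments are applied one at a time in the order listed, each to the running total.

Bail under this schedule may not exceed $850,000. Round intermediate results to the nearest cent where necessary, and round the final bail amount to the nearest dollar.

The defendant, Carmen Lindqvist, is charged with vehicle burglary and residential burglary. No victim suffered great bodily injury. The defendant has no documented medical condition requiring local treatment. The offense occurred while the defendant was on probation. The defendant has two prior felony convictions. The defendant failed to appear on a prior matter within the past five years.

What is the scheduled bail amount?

$266,448

Base amounts from the schedule: vehicle burglary $750; residential burglary $79,000.
Stacking rule: highest base plus 40% of each additional charge. Highest is residential burglary at $79,000. Additional: $750 × 40% = $300. Combined base = $79,000 + $300 = $79,300.
Prior failure to appear within five years (+60%): $79,300 × 1.6 = $126,880.
Two or more prior felony convictions (+40%): $126,880 × 1.4 = $177,632.
Offense committed while on probation or parole (+50%): $177,632 × 1.5 = $266,448.
$266,448 is within the $850,000 maximum.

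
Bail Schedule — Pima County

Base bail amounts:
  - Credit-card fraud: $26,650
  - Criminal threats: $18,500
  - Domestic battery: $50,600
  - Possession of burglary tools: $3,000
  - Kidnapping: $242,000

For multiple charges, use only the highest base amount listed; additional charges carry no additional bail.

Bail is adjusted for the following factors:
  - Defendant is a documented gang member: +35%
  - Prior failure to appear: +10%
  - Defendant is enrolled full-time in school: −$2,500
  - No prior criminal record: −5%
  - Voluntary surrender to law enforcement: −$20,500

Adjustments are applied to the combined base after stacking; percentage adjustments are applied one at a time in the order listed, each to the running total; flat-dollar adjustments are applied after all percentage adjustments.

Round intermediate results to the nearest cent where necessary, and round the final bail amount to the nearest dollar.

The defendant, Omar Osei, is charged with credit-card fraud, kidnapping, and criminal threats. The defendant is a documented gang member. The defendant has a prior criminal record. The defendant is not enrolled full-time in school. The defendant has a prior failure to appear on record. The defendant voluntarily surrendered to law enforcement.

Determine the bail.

$338,870

Base amounts from the schedule: credit-card fraud $26,650; kidnapping $242,000; criminal threats $18,500.
Stacking rule: use the highest base only. Highest is kidnapping at $242,000. Combined base = $242,000.
Defendant is a documented gang member (+35%): $242,000 × 1.35 = $326,700.
Prior failure to appear (+10%): $326,700 × 1.1 = $359,370.
Voluntary surrender to law enforcement (−$20,500 flat): $359,370 − $20,500 = $338,870.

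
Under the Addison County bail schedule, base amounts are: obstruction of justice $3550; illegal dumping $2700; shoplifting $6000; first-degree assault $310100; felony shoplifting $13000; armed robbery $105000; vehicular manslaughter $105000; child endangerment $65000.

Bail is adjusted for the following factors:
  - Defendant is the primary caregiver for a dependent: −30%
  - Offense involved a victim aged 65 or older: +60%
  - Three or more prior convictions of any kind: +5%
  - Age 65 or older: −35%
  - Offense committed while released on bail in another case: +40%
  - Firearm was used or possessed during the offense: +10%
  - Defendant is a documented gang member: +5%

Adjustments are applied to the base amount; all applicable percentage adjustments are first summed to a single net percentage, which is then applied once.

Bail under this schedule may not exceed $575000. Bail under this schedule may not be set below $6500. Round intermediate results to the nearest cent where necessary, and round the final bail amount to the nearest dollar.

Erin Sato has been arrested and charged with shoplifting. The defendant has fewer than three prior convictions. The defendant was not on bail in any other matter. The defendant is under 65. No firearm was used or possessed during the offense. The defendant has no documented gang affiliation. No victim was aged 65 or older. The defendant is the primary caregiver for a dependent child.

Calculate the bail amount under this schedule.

$6500

Base amounts from the schedule: shoplifting $6000.
Single charge. Combined base = $6000.
Defendant is the primary caregiver for a dependent (−30%): $6000 × 0.7 = $4200.
$4200 is within the $575000 maximum.
Result $4200 is below the minimum of $6500; bail is set at the minimum $6500.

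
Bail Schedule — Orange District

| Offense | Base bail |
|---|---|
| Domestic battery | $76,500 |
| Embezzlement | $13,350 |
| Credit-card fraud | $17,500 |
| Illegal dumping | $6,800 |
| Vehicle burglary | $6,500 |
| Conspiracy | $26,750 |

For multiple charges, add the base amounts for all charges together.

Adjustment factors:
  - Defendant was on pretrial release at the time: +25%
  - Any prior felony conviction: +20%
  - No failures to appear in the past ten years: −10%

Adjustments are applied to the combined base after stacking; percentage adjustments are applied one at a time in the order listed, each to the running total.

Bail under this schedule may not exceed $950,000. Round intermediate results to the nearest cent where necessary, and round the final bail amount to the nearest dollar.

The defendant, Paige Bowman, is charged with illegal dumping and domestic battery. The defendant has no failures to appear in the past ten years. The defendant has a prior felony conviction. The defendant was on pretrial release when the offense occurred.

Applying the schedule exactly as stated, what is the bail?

Base amounts from the schedule: illegal dumping $6,800; domestic battery $76,500.
Stacking rule: sum of all bases. $6,800 + $76,500 = $83,300.
Defendant was on pretrial release at the time (+25%): $83,300 × 1.25 = $104,125.
Any prior felony conviction (+20%): $104,125 × 1.2 = $124,950.
No failures to appear in the past ten years (−10%): $124,950 × 0.9 = $112,455.
$112,455 is within the $950,000 maximum.

$112,455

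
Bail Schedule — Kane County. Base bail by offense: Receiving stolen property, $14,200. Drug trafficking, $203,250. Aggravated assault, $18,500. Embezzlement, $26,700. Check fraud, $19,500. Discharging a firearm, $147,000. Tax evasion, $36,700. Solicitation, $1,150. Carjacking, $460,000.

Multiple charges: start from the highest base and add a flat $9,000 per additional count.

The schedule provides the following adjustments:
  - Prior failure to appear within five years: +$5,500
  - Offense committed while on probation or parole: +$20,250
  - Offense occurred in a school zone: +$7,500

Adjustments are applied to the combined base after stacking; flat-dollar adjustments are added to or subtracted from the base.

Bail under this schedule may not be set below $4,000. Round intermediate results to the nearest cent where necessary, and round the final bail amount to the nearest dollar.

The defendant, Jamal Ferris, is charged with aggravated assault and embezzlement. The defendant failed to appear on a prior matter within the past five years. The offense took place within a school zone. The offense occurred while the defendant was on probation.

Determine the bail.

$68,950

Base amounts from the schedule: aggravated assault $18,500; embezzlement $26,700.
Stacking rule: highest base plus $9,000 per additional charge. Highest is embezzlement at $26,700; 1 additional charge → +$9,000. Combined base = $35,700.
Prior failure to appear within five years (+$5,500 flat): $35,700 + $5,500 = $41,200.
Offense committed while on probation or parole (+$20,250 flat): $41,200 + $20,250 = $61,450.
Offense occurred in a school zone (+$7,500 flat): $61,450 + $7,500 = $68,950.
$68,950 is at or above the $4,000 minimum.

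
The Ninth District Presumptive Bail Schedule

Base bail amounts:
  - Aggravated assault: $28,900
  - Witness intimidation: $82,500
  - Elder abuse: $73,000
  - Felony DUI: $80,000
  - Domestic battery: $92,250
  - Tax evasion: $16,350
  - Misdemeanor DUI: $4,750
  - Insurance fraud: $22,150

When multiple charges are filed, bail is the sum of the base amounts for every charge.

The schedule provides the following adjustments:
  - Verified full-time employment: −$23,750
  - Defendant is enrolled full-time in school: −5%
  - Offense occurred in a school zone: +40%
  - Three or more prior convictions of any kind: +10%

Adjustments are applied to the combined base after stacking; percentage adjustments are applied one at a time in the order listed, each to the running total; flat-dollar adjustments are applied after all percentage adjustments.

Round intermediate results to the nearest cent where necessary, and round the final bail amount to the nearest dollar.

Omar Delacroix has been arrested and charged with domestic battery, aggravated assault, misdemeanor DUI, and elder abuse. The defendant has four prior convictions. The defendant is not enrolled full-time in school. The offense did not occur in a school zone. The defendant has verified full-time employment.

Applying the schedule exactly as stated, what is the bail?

Base amounts from the schedule: domestic battery $92,250; aggravated assault $28,900; misdemeanor DUI $4,750; elder abuse $73,000.
Stacking rule: sum of all bases. $92,250 + $28,900 + $4,750 + $73,000 = $198,900.
Three or more prior convictions of any kind (+10%): $198,900 × 1.1 = $218,790.
Verified full-time employment (−$23,750 flat): $218,790 − $23,750 = $195,040.

$195,040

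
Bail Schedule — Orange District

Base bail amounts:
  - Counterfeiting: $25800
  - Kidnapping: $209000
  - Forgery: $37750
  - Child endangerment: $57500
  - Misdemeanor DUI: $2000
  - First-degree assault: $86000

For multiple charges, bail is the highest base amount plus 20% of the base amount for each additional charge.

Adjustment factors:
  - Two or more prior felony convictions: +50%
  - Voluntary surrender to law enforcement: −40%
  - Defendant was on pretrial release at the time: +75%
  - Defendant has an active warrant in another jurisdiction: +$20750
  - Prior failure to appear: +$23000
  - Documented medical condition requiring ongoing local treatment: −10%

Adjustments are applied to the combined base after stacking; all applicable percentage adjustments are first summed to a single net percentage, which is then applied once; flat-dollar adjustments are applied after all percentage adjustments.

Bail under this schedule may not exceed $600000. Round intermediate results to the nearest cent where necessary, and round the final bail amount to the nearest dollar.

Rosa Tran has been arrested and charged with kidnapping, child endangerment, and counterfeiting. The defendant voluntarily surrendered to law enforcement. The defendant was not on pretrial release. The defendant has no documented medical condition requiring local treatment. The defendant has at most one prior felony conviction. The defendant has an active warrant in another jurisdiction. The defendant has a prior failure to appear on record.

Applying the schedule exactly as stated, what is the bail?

$179146

Base amounts from the schedule: kidnapping $209000; child endangerment $57500; counterfeiting $25800.
Stacking rule: highest base plus 20% of each additional charge. Highest is kidnapping at $209000. Additional: $57500 × 20% = $11500; $25800 × 20% = $5160. Combined base = $209000 + $16660 = $225660.
Voluntary surrender to law enforcement (−40%): $225660 × 0.6 = $135396.
Defendant has an active warrant in another jurisdiction (+$20750 flat): $135396 + $20750 = $156146.
Prior failure to appear (+$23000 flat): $156146 + $23000 = $179146.
$179146 is within the $600000 maximum.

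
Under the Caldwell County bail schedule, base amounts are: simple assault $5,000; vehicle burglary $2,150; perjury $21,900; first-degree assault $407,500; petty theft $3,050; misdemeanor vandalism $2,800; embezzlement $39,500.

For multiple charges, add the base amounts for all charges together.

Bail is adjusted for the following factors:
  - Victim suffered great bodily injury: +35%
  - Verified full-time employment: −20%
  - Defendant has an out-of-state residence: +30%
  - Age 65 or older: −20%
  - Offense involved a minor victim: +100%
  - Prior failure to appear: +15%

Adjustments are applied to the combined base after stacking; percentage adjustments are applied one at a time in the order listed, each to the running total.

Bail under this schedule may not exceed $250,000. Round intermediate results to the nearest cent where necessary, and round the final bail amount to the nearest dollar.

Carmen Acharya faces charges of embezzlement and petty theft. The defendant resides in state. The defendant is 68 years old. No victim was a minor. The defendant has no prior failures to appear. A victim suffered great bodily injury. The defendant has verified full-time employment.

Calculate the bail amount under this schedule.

Base amounts from the schedule: embezzlement $39,500; petty theft $3,050.
Stacking rule: sum of all bases. $39,500 + $3,050 = $42,550.
Victim suffered great bodily injury (+35%): $42,550 × 1.35 = $57,442.50.
Verified full-time employment (−20%): $57,442.50 × 0.8 = $45,954.
Age 65 or older (−20%): $45,954 × 0.8 = $36,763.20.
$36,763.20 is within the $250,000 maximum.
Rounded to the nearest dollar: $36,763.

$36,763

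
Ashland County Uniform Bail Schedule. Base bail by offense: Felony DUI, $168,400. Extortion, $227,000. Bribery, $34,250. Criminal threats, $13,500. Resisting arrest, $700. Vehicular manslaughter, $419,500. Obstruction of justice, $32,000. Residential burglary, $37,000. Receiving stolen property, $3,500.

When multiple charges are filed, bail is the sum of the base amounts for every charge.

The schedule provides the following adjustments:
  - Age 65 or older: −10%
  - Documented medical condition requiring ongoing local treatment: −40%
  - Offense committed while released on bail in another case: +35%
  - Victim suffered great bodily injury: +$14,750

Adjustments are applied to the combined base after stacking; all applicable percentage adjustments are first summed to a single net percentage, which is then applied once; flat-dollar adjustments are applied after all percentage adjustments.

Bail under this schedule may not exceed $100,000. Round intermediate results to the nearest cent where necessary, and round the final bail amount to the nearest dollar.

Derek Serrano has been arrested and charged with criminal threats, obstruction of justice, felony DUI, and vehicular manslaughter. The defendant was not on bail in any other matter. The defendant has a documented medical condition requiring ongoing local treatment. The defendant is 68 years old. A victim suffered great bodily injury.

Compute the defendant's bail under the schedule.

$100,000

Base amounts from the schedule: criminal threats $13,500; obstruction of justice $32,000; felony DUI $168,400; vehicular manslaughter $419,500.
Stacking rule: sum of all bases. $13,500 + $32,000 + $168,400 + $419,500 = $633,400.
Net percentage adjustment: −10% −40% = −50%. $633,400 × 0.5 = $316,700.
Victim suffered great bodily injury (+$14,750 flat): $316,700 + $14,750 = $331,450.
Result $331,450 exceeds the maximum of $100,000; bail is capped at $100,000.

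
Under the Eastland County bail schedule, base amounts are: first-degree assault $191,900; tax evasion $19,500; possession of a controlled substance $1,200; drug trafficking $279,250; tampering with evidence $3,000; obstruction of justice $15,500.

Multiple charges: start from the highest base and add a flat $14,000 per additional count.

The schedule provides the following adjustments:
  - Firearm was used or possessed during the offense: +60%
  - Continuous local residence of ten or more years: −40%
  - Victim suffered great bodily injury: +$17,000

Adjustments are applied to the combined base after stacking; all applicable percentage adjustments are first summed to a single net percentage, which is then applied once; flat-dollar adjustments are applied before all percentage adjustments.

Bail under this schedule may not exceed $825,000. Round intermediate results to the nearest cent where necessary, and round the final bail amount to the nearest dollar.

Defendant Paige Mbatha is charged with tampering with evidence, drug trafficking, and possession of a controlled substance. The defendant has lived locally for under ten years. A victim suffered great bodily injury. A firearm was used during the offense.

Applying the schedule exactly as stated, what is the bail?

Base amounts from the schedule: tampering with evidence $3,000; drug trafficking $279,250; possession of a controlled substance $1,200.
Stacking rule: highest base plus $14,000 per additional charge. Highest is drug trafficking at $279,250; 2 additional charges → +$28,000. Combined base = $307,250.
Victim suffered great bodily injury (+$17,000 flat): $307,250 + $17,000 = $324,250.
Firearm was used or possessed during the offense (+60%): $324,250 × 1.6 = $518,800.
$518,800 is within the $825,000 maximum.

$518,800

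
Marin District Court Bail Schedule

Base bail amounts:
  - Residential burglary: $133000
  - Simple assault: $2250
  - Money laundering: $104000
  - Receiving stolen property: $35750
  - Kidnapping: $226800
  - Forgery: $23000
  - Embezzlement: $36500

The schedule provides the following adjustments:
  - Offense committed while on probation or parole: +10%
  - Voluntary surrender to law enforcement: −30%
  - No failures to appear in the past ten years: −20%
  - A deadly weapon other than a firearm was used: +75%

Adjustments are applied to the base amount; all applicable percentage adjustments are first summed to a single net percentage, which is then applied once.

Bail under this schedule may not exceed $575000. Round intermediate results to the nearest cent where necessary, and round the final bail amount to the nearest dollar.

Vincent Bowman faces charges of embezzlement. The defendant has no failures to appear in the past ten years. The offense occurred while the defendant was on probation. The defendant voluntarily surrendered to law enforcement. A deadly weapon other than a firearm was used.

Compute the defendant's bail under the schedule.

$49275

Base amounts from the schedule: embezzlement $36500.
Single charge. Combined base = $36500.
Net percentage adjustment: +10% −30% −20% +75% = +35%. $36500 × 1.35 = $49275.
$49275 is within the $575000 maximum.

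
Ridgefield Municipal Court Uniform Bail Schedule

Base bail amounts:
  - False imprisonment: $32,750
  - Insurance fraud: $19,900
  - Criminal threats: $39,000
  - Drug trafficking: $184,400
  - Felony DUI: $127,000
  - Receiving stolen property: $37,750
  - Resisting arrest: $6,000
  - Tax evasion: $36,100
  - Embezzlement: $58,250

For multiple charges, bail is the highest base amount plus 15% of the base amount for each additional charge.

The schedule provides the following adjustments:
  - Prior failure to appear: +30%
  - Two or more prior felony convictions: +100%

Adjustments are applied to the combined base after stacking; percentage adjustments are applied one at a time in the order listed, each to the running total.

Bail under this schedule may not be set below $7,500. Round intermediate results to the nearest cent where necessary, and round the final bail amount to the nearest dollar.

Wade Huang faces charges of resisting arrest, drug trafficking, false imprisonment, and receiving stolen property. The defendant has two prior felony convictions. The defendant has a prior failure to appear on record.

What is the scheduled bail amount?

$509,275

Base amounts from the schedule: resisting arrest $6,000; drug trafficking $184,400; false imprisonment $32,750; receiving stolen property $37,750.
Stacking rule: highest base plus 15% of each additional charge. Highest is drug trafficking at $184,400. Additional: $6,000 × 15% = $900; $32,750 × 15% = $4,912.50; $37,750 × 15% = $5,662.50. Combined base = $184,400 + $11,475 = $195,875.
Prior failure to appear (+30%): $195,875 × 1.3 = $254,637.50.
Two or more prior felony convictions (+100%): $254,637.50 × 2 = $509,275.
$509,275 is at or above the $7,500 minimum.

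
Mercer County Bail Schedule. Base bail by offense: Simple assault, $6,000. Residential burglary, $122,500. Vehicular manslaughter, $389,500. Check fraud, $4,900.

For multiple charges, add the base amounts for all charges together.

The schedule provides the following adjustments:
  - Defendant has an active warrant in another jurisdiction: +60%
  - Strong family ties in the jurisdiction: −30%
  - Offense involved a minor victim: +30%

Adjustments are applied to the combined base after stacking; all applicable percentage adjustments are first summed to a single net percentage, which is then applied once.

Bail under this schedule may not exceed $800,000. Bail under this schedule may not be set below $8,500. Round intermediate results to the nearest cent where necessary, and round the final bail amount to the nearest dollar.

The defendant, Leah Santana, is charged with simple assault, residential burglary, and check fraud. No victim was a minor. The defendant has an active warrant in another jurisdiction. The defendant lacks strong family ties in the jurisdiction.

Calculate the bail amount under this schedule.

$213,440

Base amounts from the schedule: simple assault $6,000; residential burglary $122,500; check fraud $4,900.
Stacking rule: sum of all bases. $6,000 + $122,500 + $4,900 = $133,400.
Defendant has an active warrant in another jurisdiction (+60%): $133,400 × 1.6 = $213,440.
$213,440 is within the $800,000 maximum.
$213,440 is at or above the $8,500 minimum.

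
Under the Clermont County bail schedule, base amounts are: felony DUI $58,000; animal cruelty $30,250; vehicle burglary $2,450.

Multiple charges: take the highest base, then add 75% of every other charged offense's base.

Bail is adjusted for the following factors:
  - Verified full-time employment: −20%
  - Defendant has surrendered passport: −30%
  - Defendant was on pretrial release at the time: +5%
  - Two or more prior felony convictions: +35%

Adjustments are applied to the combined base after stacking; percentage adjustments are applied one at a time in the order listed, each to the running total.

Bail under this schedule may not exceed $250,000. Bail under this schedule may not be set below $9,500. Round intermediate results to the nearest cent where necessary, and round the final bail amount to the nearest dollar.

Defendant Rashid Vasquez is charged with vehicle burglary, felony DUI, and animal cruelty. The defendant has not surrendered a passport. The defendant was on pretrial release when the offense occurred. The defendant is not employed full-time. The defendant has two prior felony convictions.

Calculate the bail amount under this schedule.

$116,979

Base amounts from the schedule: vehicle burglary $2,450; felony DUI $58,000; animal cruelty $30,250.
Stacking rule: highest base plus 75% of each additional charge. Highest is felony DUI at $58,000. Additional: $2,450 × 75% = $1,837.50; $30,250 × 75% = $22,687.50. Combined base = $58,000 + $24,525 = $82,525.
Defendant was on pretrial release at the time (+5%): $82,525 × 1.05 = $86,651.25.
Two or more prior felony convictions (+35%): $86,651.25 × 1.35 = $116,979.19.
$116,979.19 is within the $250,000 maximum.
$116,979.19 is at or above the $9,500 minimum.
Rounded to the nearest dollar: $116,979.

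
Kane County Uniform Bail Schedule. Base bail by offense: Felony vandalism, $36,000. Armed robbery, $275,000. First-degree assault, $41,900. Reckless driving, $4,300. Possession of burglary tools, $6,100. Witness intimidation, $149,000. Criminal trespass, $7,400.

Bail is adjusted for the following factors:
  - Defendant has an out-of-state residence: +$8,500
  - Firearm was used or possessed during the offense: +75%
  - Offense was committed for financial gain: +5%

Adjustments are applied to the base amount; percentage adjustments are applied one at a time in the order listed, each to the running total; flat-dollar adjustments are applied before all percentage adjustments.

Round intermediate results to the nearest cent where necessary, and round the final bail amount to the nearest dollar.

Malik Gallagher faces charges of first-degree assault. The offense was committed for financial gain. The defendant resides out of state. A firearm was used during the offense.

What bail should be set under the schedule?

$92,610

Base amounts from the schedule: first-degree assault $41,900.
Single charge. Combined base = $41,900.
Defendant has an out-of-state residence (+$8,500 flat): $41,900 + $8,500 = $50,400.
Firearm was used or possessed during the offense (+75%): $50,400 × 1.75 = $88,200.
Offense was committed for financial gain (+5%): $88,200 × 1.05 = $92,610.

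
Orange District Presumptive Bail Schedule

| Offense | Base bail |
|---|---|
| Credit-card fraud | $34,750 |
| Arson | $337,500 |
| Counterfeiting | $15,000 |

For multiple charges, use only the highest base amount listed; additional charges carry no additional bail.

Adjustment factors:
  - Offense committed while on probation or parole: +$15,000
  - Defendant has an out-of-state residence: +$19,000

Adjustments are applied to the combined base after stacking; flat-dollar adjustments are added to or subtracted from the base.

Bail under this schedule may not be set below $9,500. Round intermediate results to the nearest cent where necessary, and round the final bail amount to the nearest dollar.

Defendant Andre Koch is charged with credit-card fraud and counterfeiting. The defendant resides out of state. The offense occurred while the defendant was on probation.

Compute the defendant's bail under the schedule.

Base amounts from the schedule: credit-card fraud $34,750; counterfeiting $15,000.
Stacking rule: use the highest base only. Highest is credit-card fraud at $34,750. Combined base = $34,750.
Offense committed while on probation or parole (+$15,000 flat): $34,750 + $15,000 = $49,750.
Defendant has an out-of-state residence (+$19,000 flat): $49,750 + $19,000 = $68,750.
$68,750 is at or above the $9,500 minimum.

$68,750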